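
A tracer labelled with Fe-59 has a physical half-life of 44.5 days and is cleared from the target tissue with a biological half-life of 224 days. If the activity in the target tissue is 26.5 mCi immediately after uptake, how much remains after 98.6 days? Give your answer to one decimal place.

1/t_eff = 1/t_phys + 1/t_biol = 1/44.5 + 1/224 = 0.026936 per day.
t_eff = 44.5 × 224 / (44.5 + 224) ≈ 37.125 days.
Remaining = 26.5 × (1/2)^(98.6/37.125) = 26.5 × (1/2)^2.6559 ≈ 4.2047 mCi.

4.2 mCi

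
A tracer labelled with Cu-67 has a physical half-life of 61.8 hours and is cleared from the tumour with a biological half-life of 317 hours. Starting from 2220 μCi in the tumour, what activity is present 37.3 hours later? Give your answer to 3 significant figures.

1350 μCi

1/t_eff = 1/t_phys + 1/t_biol = 1/61.8 + 1/317 = 0.019336 per hour.
t_eff = 61.8 × 317 / (61.8 + 317) ≈ 51.718 hours.
Remaining = 2220 × (1/2)^(37.3/51.718) = 2220 × (1/2)^0.72123 ≈ 1346.6 μCi.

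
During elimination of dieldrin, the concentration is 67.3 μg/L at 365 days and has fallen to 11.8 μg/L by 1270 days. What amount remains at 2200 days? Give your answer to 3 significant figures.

Over Δt = 1270 − 365 = 905 days, the level fell by a factor of 67.3/11.8 ≈ 5.7034.
n = log₂(5.7034) ≈ 2.5118 half-lives, so t½ = 905/2.5118 ≈ 360.3 days.
From t = 1270 to t = 2200: 11.8 × (1/2)^((2200−1270)/360.3) ≈ 1.9718 μg/L.

1.97 μg/L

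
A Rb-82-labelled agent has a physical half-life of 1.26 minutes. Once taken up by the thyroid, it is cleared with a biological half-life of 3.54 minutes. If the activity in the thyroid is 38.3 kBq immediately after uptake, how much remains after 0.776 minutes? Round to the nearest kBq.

21 kBq

1/t_eff = 1/t_phys + 1/t_biol = 1/1.26 + 1/3.54 = 1.0761 per minute.
t_eff = 1.26 × 3.54 / (1.26 + 3.54) ≈ 0.92925 minutes.
Remaining = 38.3 × (1/2)^(0.776/0.92925) = 38.3 × (1/2)^0.83508 ≈ 21.469 kBq.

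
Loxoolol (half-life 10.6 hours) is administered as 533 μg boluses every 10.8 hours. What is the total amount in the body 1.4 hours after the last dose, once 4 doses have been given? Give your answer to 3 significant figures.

The 4 doses were given 33.8, 23, 12.2, 1.4 hours ago.
Total = 533·(1/2)^(33.8/10.6) + 533·(1/2)^(23/10.6) + 533·(1/2)^(12.2/10.6) + 533·(1/2)^(1.4/10.6)
      = 58.457 + 118.45 + 240.03 + 486.37 ≈ 903.31 μg.

903 μg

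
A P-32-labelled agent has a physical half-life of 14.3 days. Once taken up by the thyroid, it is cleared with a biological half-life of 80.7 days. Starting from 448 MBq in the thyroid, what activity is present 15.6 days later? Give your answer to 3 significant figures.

184 MBq

1/t_eff = 1/t_phys + 1/t_biol = 1/14.3 + 1/80.7 = 0.082322 per day.
t_eff = 14.3 × 80.7 / (14.3 + 80.7) ≈ 12.147 days.
Remaining = 448 × (1/2)^(15.6/12.147) = 448 × (1/2)^1.2842 ≈ 183.95 MBq.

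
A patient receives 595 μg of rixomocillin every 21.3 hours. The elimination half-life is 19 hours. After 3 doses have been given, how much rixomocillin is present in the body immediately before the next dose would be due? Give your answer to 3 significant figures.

The 3 doses were given 63.9, 42.6, 21.3 hours ago.
Total = 595·(1/2)^(63.9/19) + 595·(1/2)^(42.6/19) + 595·(1/2)^(21.3/19)
      = 57.824 + 125.77 + 273.56 ≈ 457.15 μg.

457 μg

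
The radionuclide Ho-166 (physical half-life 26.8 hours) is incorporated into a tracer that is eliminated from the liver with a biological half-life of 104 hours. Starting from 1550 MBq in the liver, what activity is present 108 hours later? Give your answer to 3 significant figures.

1/t_eff = 1/t_phys + 1/t_biol = 1/26.8 + 1/104 = 0.046929 per hour.
t_eff = 26.8 × 104 / (26.8 + 104) ≈ 21.309 hours.
Remaining = 1550 × (1/2)^(108/21.309) = 1550 × (1/2)^5.0683 ≈ 46.197 MBq.

46.2 MBq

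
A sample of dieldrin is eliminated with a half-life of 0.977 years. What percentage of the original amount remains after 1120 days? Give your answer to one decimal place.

1120 days = 3.06849 years.
n = 3.06849/0.977 ≈ 3.1407 half-lives.
Fraction remaining = (1/2)^3.1407 ≈ 0.11338, i.e. 11.338%.

11.3%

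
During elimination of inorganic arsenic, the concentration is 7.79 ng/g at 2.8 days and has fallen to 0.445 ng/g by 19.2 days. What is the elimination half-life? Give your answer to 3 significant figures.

3.97 days

Over Δt = 19.2 − 2.8 = 16.4 days, the level fell by a factor of 7.79/0.445 ≈ 17.506.
n = log₂(17.506) ≈ 4.1297 half-lives, so t½ = 16.4/4.1297 ≈ 3.9712 days.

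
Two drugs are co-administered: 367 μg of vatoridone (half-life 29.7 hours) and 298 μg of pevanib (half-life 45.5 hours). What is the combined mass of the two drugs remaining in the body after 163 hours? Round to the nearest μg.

33 μg

vatoridone: 367 × (1/2)^(163/29.7) = 367 × (1/2)^5.4882 ≈ 8.1761 μg.
pevanib: 298 × (1/2)^(163/45.5) = 298 × (1/2)^3.5824 ≈ 24.877 μg.
Total = 8.1761 + 24.877 ≈ 33.053 μg.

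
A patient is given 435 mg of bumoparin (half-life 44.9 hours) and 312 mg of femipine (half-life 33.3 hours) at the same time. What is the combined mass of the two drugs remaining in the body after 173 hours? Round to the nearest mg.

39 mg

bumoparin: 435 × (1/2)^(173/44.9) = 435 × (1/2)^3.853 ≈ 30.104 mg.
femipine: 312 × (1/2)^(173/33.3) = 312 × (1/2)^5.1952 ≈ 8.5162 mg.
Total = 30.104 + 8.5162 ≈ 38.62 mg.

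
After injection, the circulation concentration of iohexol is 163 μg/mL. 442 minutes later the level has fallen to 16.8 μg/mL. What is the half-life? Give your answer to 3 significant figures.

A/A₀ = 16.8/163 ≈ 0.10307.
n = log₂(9.7024) ≈ 3.2783 half-lives elapsed in 442 minutes.
t½ = 442/3.2783 ≈ 134.82 minutes.

135 minutes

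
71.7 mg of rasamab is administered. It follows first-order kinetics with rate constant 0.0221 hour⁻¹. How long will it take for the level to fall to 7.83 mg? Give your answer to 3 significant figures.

t½ = ln 2 / λ = 0.69315 / 0.0221 ≈ 31.364 hours.
Fraction remaining = 7.83/71.7 ≈ 0.10921.
n = log₂(71.7/7.83) = ln(9.1571)/ln 2 ≈ 3.1949 half-lives.
t = n × t½ = 3.1949 × 31.364 ≈ 100.2 hours.

100 hours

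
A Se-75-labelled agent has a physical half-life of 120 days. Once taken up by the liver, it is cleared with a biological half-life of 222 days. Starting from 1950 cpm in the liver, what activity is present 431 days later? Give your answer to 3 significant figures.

42.1 cpm

1/t_eff = 1/t_phys + 1/t_biol = 1/120 + 1/222 = 0.012838 per day.
t_eff = 120 × 222 / (120 + 222) ≈ 77.895 days.
Remaining = 1950 × (1/2)^(431/77.895) = 1950 × (1/2)^5.5331 ≈ 42.112 cpm.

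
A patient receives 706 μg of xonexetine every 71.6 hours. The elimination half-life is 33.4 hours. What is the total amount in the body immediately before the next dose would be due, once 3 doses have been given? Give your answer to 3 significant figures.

The 3 doses were given 214.8, 143.2, 71.6 hours ago.
Total = 706·(1/2)^(214.8/33.4) + 706·(1/2)^(143.2/33.4) + 706·(1/2)^(71.6/33.4)
      = 8.1816 + 36.154 + 159.77 ≈ 204.1 μg.

204 μg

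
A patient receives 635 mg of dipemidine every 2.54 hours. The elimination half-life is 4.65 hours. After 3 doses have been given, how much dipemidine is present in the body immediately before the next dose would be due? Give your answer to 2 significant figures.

The 3 doses were given 7.62, 5.08, 2.54 hours ago.
Total = 635·(1/2)^(7.62/4.65) + 635·(1/2)^(5.08/4.65) + 635·(1/2)^(2.54/4.65)
      = 203.93 + 297.79 + 434.85 ≈ 936.56 mg.

940 mg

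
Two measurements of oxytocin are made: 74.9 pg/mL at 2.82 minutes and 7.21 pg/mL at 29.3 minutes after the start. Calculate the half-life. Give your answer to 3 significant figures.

Over Δt = 29.3 − 2.82 = 26.48 minutes, the level fell by a factor of 74.9/7.21 ≈ 10.388.
n = log₂(10.388) ≈ 3.3769 half-lives, so t½ = 26.48/3.3769 ≈ 7.8415 minutes.

7.84 minutes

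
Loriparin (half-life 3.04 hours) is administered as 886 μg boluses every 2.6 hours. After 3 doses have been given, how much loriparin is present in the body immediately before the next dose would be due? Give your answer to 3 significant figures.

The 3 doses were given 7.8, 5.2, 2.6 hours ago.
Total = 886·(1/2)^(7.8/3.04) + 886·(1/2)^(5.2/3.04) + 886·(1/2)^(2.6/3.04)
      = 149.64 + 270.72 + 489.75 ≈ 910.11 μg.

910 μg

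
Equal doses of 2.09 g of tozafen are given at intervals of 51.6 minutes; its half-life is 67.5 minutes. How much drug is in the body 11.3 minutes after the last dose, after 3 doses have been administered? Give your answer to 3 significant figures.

3.60 g

The 3 doses were given 114.5, 62.9, 11.3 minutes ago.
Total = 2.09·(1/2)^(114.5/67.5) + 2.09·(1/2)^(62.9/67.5) + 2.09·(1/2)^(11.3/67.5)
      = 0.64493 + 1.0955 + 1.861 ≈ 3.6015 g.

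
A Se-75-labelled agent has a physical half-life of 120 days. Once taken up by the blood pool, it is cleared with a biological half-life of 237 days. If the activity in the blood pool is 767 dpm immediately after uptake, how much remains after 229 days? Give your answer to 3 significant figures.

105 dpm

1/t_eff = 1/t_phys + 1/t_biol = 1/120 + 1/237 = 0.012553 per day.
t_eff = 120 × 237 / (120 + 237) ≈ 79.664 days.
Remaining = 767 × (1/2)^(229/79.664) = 767 × (1/2)^2.8746 ≈ 104.58 dpm.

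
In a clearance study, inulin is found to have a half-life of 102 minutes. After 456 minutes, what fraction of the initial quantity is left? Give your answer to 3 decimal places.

n = 456/102 ≈ 4.4706 half-lives.
Fraction remaining = (1/2)^4.4706 ≈ 0.045104.

0.045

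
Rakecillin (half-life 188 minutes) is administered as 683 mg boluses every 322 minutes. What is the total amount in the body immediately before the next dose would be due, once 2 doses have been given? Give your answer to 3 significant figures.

272 mg

The 2 doses were given 644, 322 minutes ago.
Total = 683·(1/2)^(644/188) + 683·(1/2)^(322/188)
      = 63.567 + 208.37 ≈ 271.93 mg.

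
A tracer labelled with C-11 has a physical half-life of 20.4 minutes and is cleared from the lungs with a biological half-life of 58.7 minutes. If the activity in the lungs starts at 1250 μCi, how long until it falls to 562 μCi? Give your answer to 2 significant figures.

17 minutes

1/t_eff = 1/t_phys + 1/t_biol = 1/20.4 + 1/58.7 = 0.066055 per minute.
t_eff = 20.4 × 58.7 / (20.4 + 58.7) ≈ 15.139 minutes.
n = log₂(1250/562) ≈ 1.1533; t = 1.1533 × 15.139 ≈ 17.459 minutes.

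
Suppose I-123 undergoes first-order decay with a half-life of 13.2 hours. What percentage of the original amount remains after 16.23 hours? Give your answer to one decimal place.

n = 16.23/13.2 ≈ 1.2295 half-lives.
Fraction remaining = (1/2)^1.2295 ≈ 0.42645, i.e. 42.645%.

42.6%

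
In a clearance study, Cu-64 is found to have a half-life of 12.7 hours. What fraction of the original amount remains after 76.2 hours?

n = 76.2/12.7 ≈ 6 half-lives.
Fraction remaining = (1/2)^6 ≈ 0.015625.

0.015625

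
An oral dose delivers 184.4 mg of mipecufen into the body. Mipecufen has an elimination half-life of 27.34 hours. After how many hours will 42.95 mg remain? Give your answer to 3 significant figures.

Fraction remaining = 42.95/184.4 ≈ 0.23292.
n = log₂(184.4/42.95) = ln(4.2934)/ln 2 ≈ 2.1021 half-lives.
t = n × t½ = 2.1021 × 27.34 ≈ 57.472 hours.

57.5 hours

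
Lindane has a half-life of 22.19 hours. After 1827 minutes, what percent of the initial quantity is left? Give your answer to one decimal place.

1827 minutes = 30.45 hours.
n = 30.45/22.19 ≈ 1.3722 half-lives.
Fraction remaining = (1/2)^1.3722 ≈ 0.38629, i.e. 38.629%.

38.6%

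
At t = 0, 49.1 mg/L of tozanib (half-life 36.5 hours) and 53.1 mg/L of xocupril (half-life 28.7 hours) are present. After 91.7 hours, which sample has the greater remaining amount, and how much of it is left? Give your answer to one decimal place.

tozanib, 8.6 mg/L

tozanib: 49.1 × (1/2)^2.5123 ≈ 8.6059 mg/L.
xocupril: 53.1 × (1/2)^3.1951 ≈ 5.7978 mg/L.
Tozanib has more remaining, at ≈ 8.6059 mg/L.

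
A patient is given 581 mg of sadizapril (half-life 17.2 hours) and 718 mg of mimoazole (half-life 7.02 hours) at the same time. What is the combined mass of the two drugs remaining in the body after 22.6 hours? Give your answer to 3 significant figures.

311 mg

sadizapril: 581 × (1/2)^(22.6/17.2) = 581 × (1/2)^1.314 ≈ 233.69 mg.
mimoazole: 718 × (1/2)^(22.6/7.02) = 718 × (1/2)^3.2194 ≈ 77.09 mg.
Total = 233.69 + 77.09 ≈ 310.78 mg.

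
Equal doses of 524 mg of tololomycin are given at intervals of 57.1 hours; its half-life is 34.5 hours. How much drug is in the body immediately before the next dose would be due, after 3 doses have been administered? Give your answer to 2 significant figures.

240 mg

The 3 doses were given 171.3, 114.2, 57.1 hours ago.
Total = 524·(1/2)^(171.3/34.5) + 524·(1/2)^(114.2/34.5) + 524·(1/2)^(57.1/34.5)
      = 16.775 + 52.83 + 166.38 ≈ 235.99 mg.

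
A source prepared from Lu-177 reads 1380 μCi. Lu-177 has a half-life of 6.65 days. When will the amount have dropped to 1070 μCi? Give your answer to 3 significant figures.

2.44 days

Fraction remaining = 1070/1380 ≈ 0.77536.
n = log₂(1380/1070) = ln(1.2897)/ln 2 ≈ 0.36706 half-lives.
t = n × t½ = 0.36706 × 6.65 ≈ 2.4409 days.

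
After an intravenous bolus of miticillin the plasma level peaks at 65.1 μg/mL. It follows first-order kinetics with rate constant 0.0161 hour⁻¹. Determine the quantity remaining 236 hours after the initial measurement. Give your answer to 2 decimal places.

1.46 μg/mL

t½ = ln 2 / k = 0.69315 / 0.0161 ≈ 43.053 hours.
Number of half-lives: n = 236/43.053 ≈ 5.4817.
Remaining = 65.1 × (1/2)^5.4817 = 65.1 × 0.02238 ≈ 1.4569 μg/mL.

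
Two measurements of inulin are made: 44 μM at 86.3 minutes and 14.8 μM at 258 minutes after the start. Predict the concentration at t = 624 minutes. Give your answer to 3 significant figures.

Over Δt = 258 − 86.3 = 171.7 minutes, the level fell by a factor of 44/14.8 ≈ 2.973.
n = log₂(2.973) ≈ 1.5719 half-lives, so t½ = 171.7/1.5719 ≈ 109.23 minutes.
From t = 258 to t = 624: 14.8 × (1/2)^((624−258)/109.23) ≈ 1.4508 μM.

1.45 μM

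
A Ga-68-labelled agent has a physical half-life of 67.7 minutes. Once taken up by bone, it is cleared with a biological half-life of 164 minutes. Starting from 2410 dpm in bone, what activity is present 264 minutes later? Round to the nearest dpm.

1/t_eff = 1/t_phys + 1/t_biol = 1/67.7 + 1/164 = 0.020869 per minute.
t_eff = 67.7 × 164 / (67.7 + 164) ≈ 47.919 minutes.
Remaining = 2410 × (1/2)^(264/47.919) = 2410 × (1/2)^5.5093 ≈ 52.911 dpm.

53 dpm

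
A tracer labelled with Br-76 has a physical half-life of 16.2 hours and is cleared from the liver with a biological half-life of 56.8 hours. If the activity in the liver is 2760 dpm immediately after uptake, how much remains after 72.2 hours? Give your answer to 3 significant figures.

1/t_eff = 1/t_phys + 1/t_biol = 1/16.2 + 1/56.8 = 0.079334 per hour.
t_eff = 16.2 × 56.8 / (16.2 + 56.8) ≈ 12.605 hours.
Remaining = 2760 × (1/2)^(72.2/12.605) = 2760 × (1/2)^5.7279 ≈ 52.076 dpm.

52.1 dpm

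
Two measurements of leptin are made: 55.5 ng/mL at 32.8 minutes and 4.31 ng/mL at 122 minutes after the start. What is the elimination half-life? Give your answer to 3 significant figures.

Over Δt = 122 − 32.8 = 89.2 minutes, the level fell by a factor of 55.5/4.31 ≈ 12.877.
n = log₂(12.877) ≈ 3.6867 half-lives, so t½ = 89.2/3.6867 ≈ 24.195 minutes.

24.2 minutes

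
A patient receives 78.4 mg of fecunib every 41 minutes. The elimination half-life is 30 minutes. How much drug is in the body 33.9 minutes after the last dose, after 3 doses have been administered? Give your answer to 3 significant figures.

55.1 mg

The 3 doses were given 115.9, 74.9, 33.9 minutes ago.
Total = 78.4·(1/2)^(115.9/30) + 78.4·(1/2)^(74.9/30) + 78.4·(1/2)^(33.9/30)
      = 5.3869 + 13.891 + 35.822 ≈ 55.1 mg.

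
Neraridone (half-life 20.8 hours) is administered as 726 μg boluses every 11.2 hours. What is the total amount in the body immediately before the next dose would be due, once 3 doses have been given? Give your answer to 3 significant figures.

1080 μg

The 3 doses were given 33.6, 22.4, 11.2 hours ago.
Total = 726·(1/2)^(33.6/20.8) + 726·(1/2)^(22.4/20.8) + 726·(1/2)^(11.2/20.8)
      = 236.95 + 344.15 + 499.85 ≈ 1081 μg.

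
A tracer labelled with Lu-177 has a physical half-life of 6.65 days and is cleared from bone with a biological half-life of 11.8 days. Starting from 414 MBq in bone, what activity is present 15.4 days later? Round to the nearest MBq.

1/t_eff = 1/t_phys + 1/t_biol = 1/6.65 + 1/11.8 = 0.23512 per day.
t_eff = 6.65 × 11.8 / (6.65 + 11.8) ≈ 4.2531 days.
Remaining = 414 × (1/2)^(15.4/4.2531) = 414 × (1/2)^3.6209 ≈ 33.652 MBq.

34 MBq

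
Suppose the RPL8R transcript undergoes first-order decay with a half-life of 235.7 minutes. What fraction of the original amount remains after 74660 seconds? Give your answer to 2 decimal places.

0.03

74660 seconds = 1244.33 minutes.
n = 1244.33/235.7 ≈ 5.2793 half-lives.
Fraction remaining = (1/2)^5.2793 ≈ 0.02575.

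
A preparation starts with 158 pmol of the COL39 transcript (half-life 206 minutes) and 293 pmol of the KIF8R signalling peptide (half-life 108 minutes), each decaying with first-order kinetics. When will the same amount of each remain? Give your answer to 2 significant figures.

200 minutes

Set 158·(1/2)^(t/206) = 293·(1/2)^(t/108).
Taking log₂: log₂(158/293) = t·(1/206 − 1/108).
log₂(0.53925) = -0.89098; 1/206 − 1/108 = -0.0044049.
t = -0.89098 / -0.0044049 ≈ 202.27 minutes.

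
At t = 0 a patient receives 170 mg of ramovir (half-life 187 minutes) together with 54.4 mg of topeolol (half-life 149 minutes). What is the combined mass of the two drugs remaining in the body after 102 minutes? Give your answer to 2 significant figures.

150 mg

ramovir: 170 × (1/2)^(102/187) = 170 × (1/2)^0.54545 ≈ 116.48 mg.
topeolol: 54.4 × (1/2)^(102/149) = 54.4 × (1/2)^0.68456 ≈ 33.847 mg.
Total = 116.48 + 33.847 ≈ 150.33 mg.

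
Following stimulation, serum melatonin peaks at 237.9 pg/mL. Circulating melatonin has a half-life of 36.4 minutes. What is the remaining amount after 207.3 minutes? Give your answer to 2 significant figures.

Number of half-lives: n = 207.3/36.4 ≈ 5.6951.
Remaining = 237.9 × (1/2)^5.6951 = 237.9 × 0.019303 ≈ 4.5921 pg/mL.

4.6 pg/mL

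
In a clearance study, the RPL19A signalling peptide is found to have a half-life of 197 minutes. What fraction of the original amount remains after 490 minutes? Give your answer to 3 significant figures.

n = 490/197 ≈ 2.4873 half-lives.
Fraction remaining = (1/2)^2.4873 ≈ 0.17834.

0.178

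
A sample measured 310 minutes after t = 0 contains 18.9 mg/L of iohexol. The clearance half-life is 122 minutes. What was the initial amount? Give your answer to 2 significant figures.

110 mg/L

Number of half-lives elapsed: n = 310/122 ≈ 2.541.
A₀ = A × 2^n = 18.9 × 2^2.541 = 18.9 × 5.8199 ≈ 110 mg/L.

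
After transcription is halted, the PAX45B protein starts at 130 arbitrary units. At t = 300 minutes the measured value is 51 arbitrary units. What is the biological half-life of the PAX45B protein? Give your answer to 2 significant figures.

A/A₀ = 51/130 ≈ 0.39231.
n = log₂(2.549) ≈ 1.3499 half-lives elapsed in 300 minutes.
t½ = 300/1.3499 ≈ 222.23 minutes.

220 minutes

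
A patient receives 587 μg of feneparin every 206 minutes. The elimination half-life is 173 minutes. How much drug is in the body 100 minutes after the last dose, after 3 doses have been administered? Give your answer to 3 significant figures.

The 3 doses were given 512, 306, 100 minutes ago.
Total = 587·(1/2)^(512/173) + 587·(1/2)^(306/173) + 587·(1/2)^(100/173)
      = 75.462 + 172.26 + 393.22 ≈ 640.94 μg.

641 μg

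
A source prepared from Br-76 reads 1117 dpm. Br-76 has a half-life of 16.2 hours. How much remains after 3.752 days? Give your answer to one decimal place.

Convert the elapsed time: 3.752 days = 90.048 hours.
Number of half-lives: n = 90.048/16.2 ≈ 5.5585.
Remaining = 1117 × (1/2)^5.5585 = 1117 × 0.021219 ≈ 23.701 dpm.

23.7 dpm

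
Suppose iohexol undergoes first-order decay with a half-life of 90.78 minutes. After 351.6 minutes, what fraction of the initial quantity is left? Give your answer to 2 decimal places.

0.07

n = 351.6/90.78 ≈ 3.8731 half-lives.
Fraction remaining = (1/2)^3.8731 ≈ 0.068247.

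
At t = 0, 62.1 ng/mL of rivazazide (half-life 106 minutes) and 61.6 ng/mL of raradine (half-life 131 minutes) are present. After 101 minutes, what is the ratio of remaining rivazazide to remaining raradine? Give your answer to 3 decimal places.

0.889

rivazazide: 62.1 × (1/2)^(101/106) = 62.1 × (1/2)^0.95283 ≈ 32.082 ng/mL.
raradine: 61.6 × (1/2)^(101/131) = 61.6 × (1/2)^0.77099 ≈ 36.098 ng/mL.
Ratio ≈ 32.082 / 36.098 ≈ 0.88873.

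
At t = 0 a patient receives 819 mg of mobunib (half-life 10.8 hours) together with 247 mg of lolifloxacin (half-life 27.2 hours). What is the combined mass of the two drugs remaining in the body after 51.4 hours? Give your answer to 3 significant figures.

96.9 mg

mobunib: 819 × (1/2)^(51.4/10.8) = 819 × (1/2)^4.7593 ≈ 30.242 mg.
lolifloxacin: 247 × (1/2)^(51.4/27.2) = 247 × (1/2)^1.8897 ≈ 66.656 mg.
Total = 30.242 + 66.656 ≈ 96.897 mg.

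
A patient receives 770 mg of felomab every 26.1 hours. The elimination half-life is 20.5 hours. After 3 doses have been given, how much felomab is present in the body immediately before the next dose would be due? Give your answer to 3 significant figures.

The 3 doses were given 78.3, 52.2, 26.1 hours ago.
Total = 770·(1/2)^(78.3/20.5) + 770·(1/2)^(52.2/20.5) + 770·(1/2)^(26.1/20.5)
      = 54.538 + 131.82 + 318.59 ≈ 504.94 mg.

505 mg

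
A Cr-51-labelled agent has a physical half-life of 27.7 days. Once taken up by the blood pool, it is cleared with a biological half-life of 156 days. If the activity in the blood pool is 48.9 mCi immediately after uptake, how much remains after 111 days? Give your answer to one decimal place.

1.9 mCi

1/t_eff = 1/t_phys + 1/t_biol = 1/27.7 + 1/156 = 0.042511 per day.
t_eff = 27.7 × 156 / (27.7 + 156) ≈ 23.523 days.
Remaining = 48.9 × (1/2)^(111/23.523) = 48.9 × (1/2)^4.7188 ≈ 1.857 mCi.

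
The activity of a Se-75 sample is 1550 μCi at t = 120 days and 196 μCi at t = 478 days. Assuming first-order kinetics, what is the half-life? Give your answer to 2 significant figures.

120 days

Over Δt = 478 − 120 = 358 days, the level fell by a factor of 1550/196 ≈ 7.9082.
n = log₂(7.9082) ≈ 2.9833 half-lives, so t½ = 358/2.9833 ≈ 120 days.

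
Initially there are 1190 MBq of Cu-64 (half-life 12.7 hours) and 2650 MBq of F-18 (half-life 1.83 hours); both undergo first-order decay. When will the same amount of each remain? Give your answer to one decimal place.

Set 1190·(1/2)^(t/12.7) = 2650·(1/2)^(t/1.83).
Taking log₂: log₂(1190/2650) = t·(1/12.7 − 1/1.83).
log₂(0.44906) = -1.155; 1/12.7 − 1/1.83 = -0.46771.
t = -1.155 / -0.46771 ≈ 2.4696 hours.

2.5 hours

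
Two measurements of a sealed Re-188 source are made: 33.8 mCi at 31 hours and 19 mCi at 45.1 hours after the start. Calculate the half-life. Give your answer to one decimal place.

Over Δt = 45.1 − 31 = 14.1 hours, the level fell by a factor of 33.8/19 ≈ 1.7789.
n = log₂(1.7789) ≈ 0.83102 half-lives, so t½ = 14.1/0.83102 ≈ 16.967 hours.

17.0 hours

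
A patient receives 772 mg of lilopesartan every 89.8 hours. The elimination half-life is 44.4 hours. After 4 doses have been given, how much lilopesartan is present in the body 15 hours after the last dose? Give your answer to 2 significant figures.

810 mg

The 4 doses were given 284.4, 194.6, 104.8, 15 hours ago.
Total = 772·(1/2)^(284.4/44.4) + 772·(1/2)^(194.6/44.4) + 772·(1/2)^(104.8/44.4) + 772·(1/2)^(15/44.4)
      = 9.1075 + 37.003 + 150.34 + 610.83 ≈ 807.28 mg.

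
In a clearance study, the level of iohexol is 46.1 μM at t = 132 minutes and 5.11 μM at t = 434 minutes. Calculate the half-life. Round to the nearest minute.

95 minutes

Over Δt = 434 − 132 = 302 minutes, the level fell by a factor of 46.1/5.11 ≈ 9.0215.
n = log₂(9.0215) ≈ 3.1734 half-lives, so t½ = 302/3.1734 ≈ 95.167 minutes.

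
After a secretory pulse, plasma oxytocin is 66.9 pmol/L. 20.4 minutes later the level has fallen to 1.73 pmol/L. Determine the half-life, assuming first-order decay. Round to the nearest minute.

A/A₀ = 1.73/66.9 ≈ 0.025859.
n = log₂(38.671) ≈ 5.2732 half-lives elapsed in 20.4 minutes.
t½ = 20.4/5.2732 ≈ 3.8686 minutes.

4 minutes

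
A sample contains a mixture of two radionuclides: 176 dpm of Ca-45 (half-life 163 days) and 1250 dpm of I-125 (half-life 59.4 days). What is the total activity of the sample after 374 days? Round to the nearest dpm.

52 dpm

Ca-45: 176 × (1/2)^(374/163) = 176 × (1/2)^2.2945 ≈ 35.876 dpm.
I-125: 1250 × (1/2)^(374/59.4) = 1250 × (1/2)^6.2963 ≈ 15.905 dpm.
Total = 35.876 + 15.905 ≈ 51.781 dpm.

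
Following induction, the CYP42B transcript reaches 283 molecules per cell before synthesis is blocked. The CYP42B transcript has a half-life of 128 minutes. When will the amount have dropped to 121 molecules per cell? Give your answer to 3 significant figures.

Fraction remaining = 121/283 ≈ 0.42756.
n = log₂(283/121) = ln(2.3388)/ln 2 ≈ 1.2258 half-lives.
t = n × t½ = 1.2258 × 128 ≈ 156.9 minutes.

157 minutes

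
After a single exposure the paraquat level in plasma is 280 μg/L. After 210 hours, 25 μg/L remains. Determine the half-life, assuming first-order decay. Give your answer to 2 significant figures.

60 hours

A/A₀ = 25/280 ≈ 0.089286.
n = log₂(11.2) ≈ 3.4854 half-lives elapsed in 210 hours.
t½ = 210/3.4854 ≈ 60.251 hours.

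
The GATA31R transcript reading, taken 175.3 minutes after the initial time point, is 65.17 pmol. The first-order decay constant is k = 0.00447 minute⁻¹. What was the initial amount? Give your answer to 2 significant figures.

t½ = ln 2 / k = 0.69315 / 0.00447 ≈ 155.07 minutes.
Number of half-lives elapsed: n = 175.3/155.07 ≈ 1.1305.
A₀ = A × 2^n = 65.17 × 2^1.1305 = 65.17 × 2.1893 ≈ 142.68 pmol.

140 pmol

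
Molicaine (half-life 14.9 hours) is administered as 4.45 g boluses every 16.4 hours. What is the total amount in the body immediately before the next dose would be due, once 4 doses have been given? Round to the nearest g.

The 4 doses were given 65.6, 49.2, 32.8, 16.4 hours ago.
Total = 4.45·(1/2)^(65.6/14.9) + 4.45·(1/2)^(49.2/14.9) + 4.45·(1/2)^(32.8/14.9) + 4.45·(1/2)^(16.4/14.9)
      = 0.21039 + 0.45119 + 0.96759 + 2.075 ≈ 3.7042 g.

4 g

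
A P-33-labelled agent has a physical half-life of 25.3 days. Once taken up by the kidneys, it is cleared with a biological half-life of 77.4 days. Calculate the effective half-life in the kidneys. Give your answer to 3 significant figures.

19.1 days

1/t_eff = 1/t_phys + 1/t_biol = 1/25.3 + 1/77.4 = 0.052446 per day.
t_eff = 25.3 × 77.4 / (25.3 + 77.4) ≈ 19.067 days.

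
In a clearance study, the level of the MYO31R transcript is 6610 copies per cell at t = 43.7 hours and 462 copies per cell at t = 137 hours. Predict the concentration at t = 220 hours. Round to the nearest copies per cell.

43 copies per cell

Over Δt = 137 − 43.7 = 93.3 hours, the level fell by a factor of 6610/462 ≈ 14.307.
n = log₂(14.307) ≈ 3.8387 half-lives, so t½ = 93.3/3.8387 ≈ 24.305 hours.
From t = 137 to t = 220: 462 × (1/2)^((220−137)/24.305) ≈ 43.316 copies per cell.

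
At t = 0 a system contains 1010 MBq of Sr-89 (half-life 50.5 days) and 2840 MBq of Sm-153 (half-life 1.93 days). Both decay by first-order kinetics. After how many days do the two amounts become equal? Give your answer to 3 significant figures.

Set 1010·(1/2)^(t/50.5) = 2840·(1/2)^(t/1.93).
Taking log₂: log₂(1010/2840) = t·(1/50.5 − 1/1.93).
log₂(0.35563) = -1.4915; 1/50.5 − 1/1.93 = -0.49833.
t = -1.4915 / -0.49833 ≈ 2.9931 days.

2.99 days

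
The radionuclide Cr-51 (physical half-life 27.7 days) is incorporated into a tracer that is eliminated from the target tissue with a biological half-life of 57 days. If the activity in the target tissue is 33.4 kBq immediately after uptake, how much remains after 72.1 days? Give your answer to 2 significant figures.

1/t_eff = 1/t_phys + 1/t_biol = 1/27.7 + 1/57 = 0.053645 per day.
t_eff = 27.7 × 57 / (27.7 + 57) ≈ 18.641 days.
Remaining = 33.4 × (1/2)^(72.1/18.641) = 33.4 × (1/2)^3.8678 ≈ 2.2878 kBq.

2.3 kBq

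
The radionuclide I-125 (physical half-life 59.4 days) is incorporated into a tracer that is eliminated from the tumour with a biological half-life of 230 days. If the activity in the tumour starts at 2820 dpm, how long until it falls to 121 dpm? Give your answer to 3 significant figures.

214 days

1/t_eff = 1/t_phys + 1/t_biol = 1/59.4 + 1/230 = 0.021183 per day.
t_eff = 59.4 × 230 / (59.4 + 230) ≈ 47.208 days.
n = log₂(2820/121) ≈ 4.5426; t = 4.5426 × 47.208 ≈ 214.45 days.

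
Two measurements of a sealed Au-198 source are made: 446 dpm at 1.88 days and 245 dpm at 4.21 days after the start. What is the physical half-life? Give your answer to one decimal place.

Over Δt = 4.21 − 1.88 = 2.33 days, the level fell by a factor of 446/245 ≈ 1.8204.
n = log₂(1.8204) ≈ 0.86426 half-lives, so t½ = 2.33/0.86426 ≈ 2.6959 days.

2.7 days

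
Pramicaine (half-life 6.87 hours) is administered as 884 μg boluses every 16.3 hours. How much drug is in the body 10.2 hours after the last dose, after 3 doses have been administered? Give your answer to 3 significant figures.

The 3 doses were given 42.8, 26.5, 10.2 hours ago.
Total = 884·(1/2)^(42.8/6.87) + 884·(1/2)^(26.5/6.87) + 884·(1/2)^(10.2/6.87)
      = 11.777 + 60.992 + 315.87 ≈ 388.64 μg.

389 μg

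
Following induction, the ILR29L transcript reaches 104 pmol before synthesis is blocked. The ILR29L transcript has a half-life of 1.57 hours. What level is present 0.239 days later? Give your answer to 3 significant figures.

Convert the elapsed time: 0.239 days = 5.736 hours.
Number of half-lives: n = 5.736/1.57 ≈ 3.6535.
Remaining = 104 × (1/2)^3.6535 = 104 × 0.079467 ≈ 8.2646 pmol.

8.26 pmol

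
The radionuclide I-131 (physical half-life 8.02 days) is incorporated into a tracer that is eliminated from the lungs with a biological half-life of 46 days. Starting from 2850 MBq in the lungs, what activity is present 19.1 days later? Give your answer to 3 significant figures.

1/t_eff = 1/t_phys + 1/t_biol = 1/8.02 + 1/46 = 0.14643 per day.
t_eff = 8.02 × 46 / (8.02 + 46) ≈ 6.8293 days.
Remaining = 2850 × (1/2)^(19.1/6.8293) = 2850 × (1/2)^2.7968 ≈ 410.14 MBq.

410 MBq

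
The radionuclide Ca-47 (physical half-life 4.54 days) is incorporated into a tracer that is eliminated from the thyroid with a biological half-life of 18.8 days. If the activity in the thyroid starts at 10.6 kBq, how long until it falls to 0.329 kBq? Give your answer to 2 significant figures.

18 days

1/t_eff = 1/t_phys + 1/t_biol = 1/4.54 + 1/18.8 = 0.27346 per day.
t_eff = 4.54 × 18.8 / (4.54 + 18.8) ≈ 3.6569 days.
n = log₂(10.6/0.329) ≈ 5.0098; t = 5.0098 × 3.6569 ≈ 18.32 days.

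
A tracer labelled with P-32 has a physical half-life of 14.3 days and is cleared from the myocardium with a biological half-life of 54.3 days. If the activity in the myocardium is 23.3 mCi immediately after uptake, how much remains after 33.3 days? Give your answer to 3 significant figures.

3.03 mCi

1/t_eff = 1/t_phys + 1/t_biol = 1/14.3 + 1/54.3 = 0.088346 per day.
t_eff = 14.3 × 54.3 / (14.3 + 54.3) ≈ 11.319 days.
Remaining = 23.3 × (1/2)^(33.3/11.319) = 23.3 × (1/2)^2.9419 ≈ 3.0321 mCi.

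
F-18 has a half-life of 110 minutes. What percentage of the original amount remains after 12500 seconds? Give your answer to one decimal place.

26.9%

12500 seconds = 208.333 minutes.
n = 208.333/110 ≈ 1.8939 half-lives.
Fraction remaining = (1/2)^1.8939 ≈ 0.26907, i.e. 26.907%.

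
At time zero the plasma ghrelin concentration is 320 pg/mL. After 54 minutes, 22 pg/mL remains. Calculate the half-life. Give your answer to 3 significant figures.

A/A₀ = 22/320 ≈ 0.06875.
n = log₂(14.545) ≈ 3.8625 half-lives elapsed in 54 minutes.
t½ = 54/3.8625 ≈ 13.981 minutes.

14.0 minutes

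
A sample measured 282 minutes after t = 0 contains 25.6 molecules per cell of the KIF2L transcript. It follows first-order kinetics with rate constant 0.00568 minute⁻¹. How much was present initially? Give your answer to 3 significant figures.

t½ = ln 2 / k = 0.69315 / 0.00568 ≈ 122.03 minutes.
Number of half-lives elapsed: n = 282/122.03 ≈ 2.3109.
A₀ = A × 2^n = 25.6 × 2^2.3109 = 25.6 × 4.9618 ≈ 127.02 molecules per cell.

127 molecules per cell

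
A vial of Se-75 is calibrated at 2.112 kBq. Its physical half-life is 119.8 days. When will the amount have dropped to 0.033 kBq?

0.033/2.112 = 1/64, so 6 half-lives have elapsed.
t = 6 × 119.8 = 718.8 days.

718.8 days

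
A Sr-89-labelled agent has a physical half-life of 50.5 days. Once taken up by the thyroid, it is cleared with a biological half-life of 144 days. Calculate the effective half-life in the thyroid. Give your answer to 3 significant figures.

1/t_eff = 1/t_phys + 1/t_biol = 1/50.5 + 1/144 = 0.026746 per day.
t_eff = 50.5 × 144 / (50.5 + 144) ≈ 37.388 days.

37.4 days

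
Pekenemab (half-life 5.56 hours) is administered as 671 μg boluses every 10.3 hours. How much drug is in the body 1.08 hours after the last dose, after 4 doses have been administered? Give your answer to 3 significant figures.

The 4 doses were given 31.98, 21.68, 11.38, 1.08 hours ago.
Total = 671·(1/2)^(31.98/5.56) + 671·(1/2)^(21.68/5.56) + 671·(1/2)^(11.38/5.56) + 671·(1/2)^(1.08/5.56)
      = 12.453 + 44.97 + 162.4 + 586.47 ≈ 806.3 μg.

806 μg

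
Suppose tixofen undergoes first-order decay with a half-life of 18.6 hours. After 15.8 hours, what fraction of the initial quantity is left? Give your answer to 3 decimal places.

n = 15.8/18.6 ≈ 0.84946 half-lives.
Fraction remaining = (1/2)^0.84946 ≈ 0.55499.

0.555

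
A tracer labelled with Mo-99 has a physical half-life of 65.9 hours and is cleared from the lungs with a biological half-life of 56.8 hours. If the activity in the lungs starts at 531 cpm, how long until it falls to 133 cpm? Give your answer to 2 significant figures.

61 hours

1/t_eff = 1/t_phys + 1/t_biol = 1/65.9 + 1/56.8 = 0.03278 per hour.
t_eff = 65.9 × 56.8 / (65.9 + 56.8) ≈ 30.506 hours.
n = log₂(531/133) ≈ 1.9973; t = 1.9973 × 30.506 ≈ 60.93 hours.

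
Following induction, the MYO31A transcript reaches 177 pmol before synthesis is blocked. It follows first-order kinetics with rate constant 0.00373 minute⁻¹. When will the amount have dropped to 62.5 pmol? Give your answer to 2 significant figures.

280 minutes

t½ = ln 2 / k = 0.69315 / 0.00373 ≈ 185.83 minutes.
Fraction remaining = 62.5/177 ≈ 0.35311.
n = log₂(177/62.5) = ln(2.832)/ln 2 ≈ 1.5018 half-lives.
t = n × t½ = 1.5018 × 185.83 ≈ 279.08 minutes.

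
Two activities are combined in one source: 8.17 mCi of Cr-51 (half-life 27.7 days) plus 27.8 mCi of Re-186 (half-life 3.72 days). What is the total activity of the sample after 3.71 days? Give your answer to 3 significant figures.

Cr-51: 8.17 × (1/2)^(3.71/27.7) = 8.17 × (1/2)^0.13394 ≈ 7.4457 mCi.
Re-186: 27.8 × (1/2)^(3.71/3.72) = 27.8 × (1/2)^0.99731 ≈ 13.926 mCi.
Total = 7.4457 + 13.926 ≈ 21.372 mCi.

21.4 mCi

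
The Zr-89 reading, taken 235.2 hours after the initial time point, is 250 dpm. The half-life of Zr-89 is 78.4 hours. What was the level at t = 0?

2000 dpm

Number of half-lives elapsed: n = 235.2/78.4 ≈ 3.
A₀ = A × 2^n = 250 × 2^3 = 250 × 8 ≈ 2000 dpm.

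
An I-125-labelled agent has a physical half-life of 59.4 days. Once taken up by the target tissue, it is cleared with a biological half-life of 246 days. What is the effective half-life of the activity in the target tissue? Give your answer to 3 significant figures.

47.8 days

1/t_eff = 1/t_phys + 1/t_biol = 1/59.4 + 1/246 = 0.0209 per day.
t_eff = 59.4 × 246 / (59.4 + 246) ≈ 47.847 days.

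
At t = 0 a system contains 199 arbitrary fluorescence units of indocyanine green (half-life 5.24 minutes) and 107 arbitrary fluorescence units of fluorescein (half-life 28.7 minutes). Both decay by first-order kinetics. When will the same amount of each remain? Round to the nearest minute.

6 minutes

Set 199·(1/2)^(t/5.24) = 107·(1/2)^(t/28.7).
Taking log₂: log₂(199/107) = t·(1/5.24 − 1/28.7).
log₂(1.8598) = 0.89516; 1/5.24 − 1/28.7 = 0.156.
t = 0.89516 / 0.156 ≈ 5.7383 minutes.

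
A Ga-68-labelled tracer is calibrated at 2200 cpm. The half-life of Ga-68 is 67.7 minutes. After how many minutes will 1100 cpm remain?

67.7 minutes

1100/2200 = 1/2, so 1 half-life has elapsed.
t = 1 × 67.7 = 67.7 minutes.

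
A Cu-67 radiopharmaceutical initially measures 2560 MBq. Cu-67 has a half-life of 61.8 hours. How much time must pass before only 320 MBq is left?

320/2560 = 1/8, so 3 half-lives have elapsed.
t = 3 × 61.8 = 185.4 hours.

185.4 hours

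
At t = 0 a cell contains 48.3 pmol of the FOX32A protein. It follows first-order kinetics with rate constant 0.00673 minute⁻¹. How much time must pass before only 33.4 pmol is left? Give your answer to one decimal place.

54.8 minutes

t½ = ln 2 / k = 0.69315 / 0.00673 ≈ 102.99 minutes.
Fraction remaining = 33.4/48.3 ≈ 0.69151.
n = log₂(48.3/33.4) = ln(1.4461)/ln 2 ≈ 0.53218 half-lives.
t = n × t½ = 0.53218 × 102.99 ≈ 54.811 minutes.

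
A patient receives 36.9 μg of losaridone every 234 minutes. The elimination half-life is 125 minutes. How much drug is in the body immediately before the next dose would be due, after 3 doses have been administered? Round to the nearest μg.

14 μg

The 3 doses were given 702, 468, 234 minutes ago.
Total = 36.9·(1/2)^(702/125) + 36.9·(1/2)^(468/125) + 36.9·(1/2)^(234/125)
      = 0.75239 + 2.754 + 10.081 ≈ 13.587 μg.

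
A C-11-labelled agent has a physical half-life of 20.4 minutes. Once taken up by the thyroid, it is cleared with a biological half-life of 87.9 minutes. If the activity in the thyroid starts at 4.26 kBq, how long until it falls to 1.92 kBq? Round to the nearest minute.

1/t_eff = 1/t_phys + 1/t_biol = 1/20.4 + 1/87.9 = 0.060396 per minute.
t_eff = 20.4 × 87.9 / (20.4 + 87.9) ≈ 16.557 minutes.
n = log₂(4.26/1.92) ≈ 1.1497; t = 1.1497 × 16.557 ≈ 19.037 minutes.

19 minutes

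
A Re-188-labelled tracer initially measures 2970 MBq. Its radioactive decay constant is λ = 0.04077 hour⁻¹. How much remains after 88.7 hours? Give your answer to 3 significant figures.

79.8 MBq

t½ = ln 2 / λ = 0.69315 / 0.04077 ≈ 17.001 hours.
Number of half-lives: n = 88.7/17.001 ≈ 5.2172.
Remaining = 2970 × (1/2)^5.2172 = 2970 × 0.026882 ≈ 79.839 MBq.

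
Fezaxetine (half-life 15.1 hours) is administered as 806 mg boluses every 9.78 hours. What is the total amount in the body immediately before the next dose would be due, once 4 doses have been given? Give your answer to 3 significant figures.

1190 mg

The 4 doses were given 39.12, 29.34, 19.56, 9.78 hours ago.
Total = 806·(1/2)^(39.12/15.1) + 806·(1/2)^(29.34/15.1) + 806·(1/2)^(19.56/15.1) + 806·(1/2)^(9.78/15.1)
      = 133.8 + 209.61 + 328.39 + 514.47 ≈ 1186.3 mg.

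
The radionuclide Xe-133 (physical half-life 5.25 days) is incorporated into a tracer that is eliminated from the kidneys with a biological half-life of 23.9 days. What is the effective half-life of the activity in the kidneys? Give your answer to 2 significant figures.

4.3 days

1/t_eff = 1/t_phys + 1/t_biol = 1/5.25 + 1/23.9 = 0.23232 per day.
t_eff = 5.25 × 23.9 / (5.25 + 23.9) ≈ 4.3045 days.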